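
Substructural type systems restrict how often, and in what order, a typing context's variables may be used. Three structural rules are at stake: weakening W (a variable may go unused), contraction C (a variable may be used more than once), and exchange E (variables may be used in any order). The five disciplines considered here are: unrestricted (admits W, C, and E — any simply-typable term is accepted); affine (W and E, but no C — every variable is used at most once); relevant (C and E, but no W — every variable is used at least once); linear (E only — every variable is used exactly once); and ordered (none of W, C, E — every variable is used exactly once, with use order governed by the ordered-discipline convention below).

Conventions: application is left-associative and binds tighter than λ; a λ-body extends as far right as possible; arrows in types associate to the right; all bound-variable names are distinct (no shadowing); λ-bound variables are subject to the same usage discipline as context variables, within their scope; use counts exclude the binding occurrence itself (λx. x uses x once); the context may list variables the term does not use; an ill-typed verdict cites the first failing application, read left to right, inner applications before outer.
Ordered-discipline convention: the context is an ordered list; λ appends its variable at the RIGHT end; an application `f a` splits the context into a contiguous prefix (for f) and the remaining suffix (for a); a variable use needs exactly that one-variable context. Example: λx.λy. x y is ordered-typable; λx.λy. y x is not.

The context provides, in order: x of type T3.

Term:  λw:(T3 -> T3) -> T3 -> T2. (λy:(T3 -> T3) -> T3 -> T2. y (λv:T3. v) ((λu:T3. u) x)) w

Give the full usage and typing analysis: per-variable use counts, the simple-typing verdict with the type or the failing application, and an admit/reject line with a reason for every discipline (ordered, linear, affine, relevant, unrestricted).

use counts: x ×1; w (bound) ×1; y (bound) ×1; v (bound) ×1; u (bound) ×1
order of uses: y, v, u, x, w
typing: well-typed — term : ((T3 -> T3) -> T3 -> T2) -> T2
ordered: ✗ — no contiguous prefix/suffix split fits y, v, u, x, w
linear: ✓ — each of x, w, y, v, u used exactly once
affine: ✓ — x, w, y, v, u: no repeats, contraction unneeded
relevant: ✓ — none of x, w, y, v, u goes unused
unrestricted: ✓ — simply typable at ((T3 -> T3) -> T3 -> T2) -> T2; W, C, E all held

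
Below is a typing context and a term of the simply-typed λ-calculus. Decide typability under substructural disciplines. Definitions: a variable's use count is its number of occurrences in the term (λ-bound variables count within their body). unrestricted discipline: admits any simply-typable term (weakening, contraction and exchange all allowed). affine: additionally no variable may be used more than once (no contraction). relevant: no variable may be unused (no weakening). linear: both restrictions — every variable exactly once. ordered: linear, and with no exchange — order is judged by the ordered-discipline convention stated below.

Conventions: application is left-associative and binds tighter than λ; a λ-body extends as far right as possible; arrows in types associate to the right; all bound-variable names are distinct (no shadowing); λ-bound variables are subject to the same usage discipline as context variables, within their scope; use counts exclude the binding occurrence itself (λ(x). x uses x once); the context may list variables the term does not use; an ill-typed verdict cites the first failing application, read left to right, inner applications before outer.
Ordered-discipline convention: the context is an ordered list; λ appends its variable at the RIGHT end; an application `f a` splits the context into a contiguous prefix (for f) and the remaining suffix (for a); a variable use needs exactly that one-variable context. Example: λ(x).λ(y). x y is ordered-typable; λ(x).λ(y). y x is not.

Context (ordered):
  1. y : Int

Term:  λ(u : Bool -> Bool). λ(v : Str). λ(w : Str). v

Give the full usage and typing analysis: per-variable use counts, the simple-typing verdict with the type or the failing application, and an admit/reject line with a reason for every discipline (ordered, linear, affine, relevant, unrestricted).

usage: y: 0, u (λ-bound): 0, v (λ-bound): 1, w (λ-bound): 0
uses in reading order: v
typing: well-typed — term : (Bool -> Bool) -> Str -> Str -> Str
ordered ✗ (y, u, w left unused)
linear ✗ (y, u, w left unused)
affine ✓ (at most one use each (y, u, v, w))
relevant ✗ (y, u, w left unused)
unrestricted ✓ (simply typable at (Bool -> Bool) -> Str -> Str -> Str; W, C, E all held)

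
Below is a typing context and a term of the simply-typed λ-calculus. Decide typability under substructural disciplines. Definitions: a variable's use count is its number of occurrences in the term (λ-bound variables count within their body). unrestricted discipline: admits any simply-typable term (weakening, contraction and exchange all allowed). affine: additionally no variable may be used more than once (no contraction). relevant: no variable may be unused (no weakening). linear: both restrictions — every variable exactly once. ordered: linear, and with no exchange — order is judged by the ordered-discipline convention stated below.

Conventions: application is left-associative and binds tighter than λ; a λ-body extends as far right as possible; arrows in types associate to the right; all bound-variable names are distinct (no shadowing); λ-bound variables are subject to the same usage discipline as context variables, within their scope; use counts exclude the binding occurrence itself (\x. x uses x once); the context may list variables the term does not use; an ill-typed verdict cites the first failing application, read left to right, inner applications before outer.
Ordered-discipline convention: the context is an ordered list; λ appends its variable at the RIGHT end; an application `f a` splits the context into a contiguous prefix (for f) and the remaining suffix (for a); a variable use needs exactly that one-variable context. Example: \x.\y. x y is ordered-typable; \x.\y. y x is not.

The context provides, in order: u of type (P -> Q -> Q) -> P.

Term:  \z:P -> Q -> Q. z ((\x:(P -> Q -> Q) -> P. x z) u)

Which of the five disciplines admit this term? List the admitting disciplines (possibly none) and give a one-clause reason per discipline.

accepted by: relevant, unrestricted
use counts: u=1, z (bound)=2, x (bound)=1
uses in reading order: z, x, z, u
typing: well-typed — term : (P -> Q -> Q) -> Q -> Q
ordered: ✗ — uses contraction: z ×2
linear: ✗ — uses contraction: z ×2
affine: ✗ — uses contraction: z ×2
relevant: ✓ — none of u, z, x goes unused
unrestricted: ✓ — well-typed at (P -> Q -> Q) -> Q -> Q; no restrictions here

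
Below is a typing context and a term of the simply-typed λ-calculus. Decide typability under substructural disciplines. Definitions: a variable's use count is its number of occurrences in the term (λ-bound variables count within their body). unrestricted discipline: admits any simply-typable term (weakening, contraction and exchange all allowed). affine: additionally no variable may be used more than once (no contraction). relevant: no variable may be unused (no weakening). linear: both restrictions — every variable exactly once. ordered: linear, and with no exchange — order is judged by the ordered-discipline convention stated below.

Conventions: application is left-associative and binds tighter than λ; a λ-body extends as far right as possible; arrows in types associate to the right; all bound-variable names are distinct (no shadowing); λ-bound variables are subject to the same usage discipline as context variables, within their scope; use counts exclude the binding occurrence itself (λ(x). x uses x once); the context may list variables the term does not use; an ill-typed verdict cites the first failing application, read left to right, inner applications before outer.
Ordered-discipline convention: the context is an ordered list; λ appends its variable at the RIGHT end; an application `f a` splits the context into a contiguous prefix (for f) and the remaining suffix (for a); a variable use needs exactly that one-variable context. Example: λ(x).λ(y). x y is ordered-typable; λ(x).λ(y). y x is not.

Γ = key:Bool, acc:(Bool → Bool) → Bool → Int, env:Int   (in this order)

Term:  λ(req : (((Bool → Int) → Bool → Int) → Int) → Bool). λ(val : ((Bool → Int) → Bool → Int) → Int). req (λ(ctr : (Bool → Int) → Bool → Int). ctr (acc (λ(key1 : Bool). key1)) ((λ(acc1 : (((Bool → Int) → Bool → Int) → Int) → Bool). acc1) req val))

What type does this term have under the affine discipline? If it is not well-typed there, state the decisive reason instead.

not well-typed under affine — needs contraction — req ×2
use counts: key ×0, acc ×1, env ×0, req (λ-bound) ×2, val (λ-bound) ×1, ctr (λ-bound) ×1, key1 (λ-bound) ×1, acc1 (λ-bound) ×1
uses in reading order: req, ctr, acc, key1, acc1, req, val
typing: well-typed — term : ((((Bool → Int) → Bool → Int) → Int) → Bool) → (((Bool → Int) → Bool → Int) → Int) → Bool
per-discipline verdicts: ordered ✗ · linear ✗ · affine ✗ · relevant ✗ · unrestricted ✓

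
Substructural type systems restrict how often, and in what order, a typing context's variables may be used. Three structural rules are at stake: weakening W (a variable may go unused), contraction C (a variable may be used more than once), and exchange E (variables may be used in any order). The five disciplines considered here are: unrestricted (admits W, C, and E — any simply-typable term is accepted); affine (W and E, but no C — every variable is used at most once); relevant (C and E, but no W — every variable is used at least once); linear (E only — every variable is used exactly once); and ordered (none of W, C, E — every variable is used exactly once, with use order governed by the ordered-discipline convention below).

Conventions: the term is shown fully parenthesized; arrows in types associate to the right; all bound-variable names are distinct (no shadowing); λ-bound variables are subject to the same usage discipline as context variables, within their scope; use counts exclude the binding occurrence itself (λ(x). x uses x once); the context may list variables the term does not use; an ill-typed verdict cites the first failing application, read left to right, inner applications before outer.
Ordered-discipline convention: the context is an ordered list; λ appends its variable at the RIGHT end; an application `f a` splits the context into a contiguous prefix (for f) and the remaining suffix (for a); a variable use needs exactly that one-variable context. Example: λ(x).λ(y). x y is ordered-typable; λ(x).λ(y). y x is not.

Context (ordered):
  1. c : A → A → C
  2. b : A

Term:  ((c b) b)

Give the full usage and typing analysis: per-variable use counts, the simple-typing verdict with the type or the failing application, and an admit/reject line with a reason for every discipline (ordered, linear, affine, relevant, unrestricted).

use counts: c: 1×, b: 2×
uses in reading order: c, b, b
typing: well-typed at C
ordered: ✗, uses contraction: b ×2
linear: ✗, uses contraction: b ×2
affine: ✗, uses contraction: b ×2
relevant: ✓, c, b: all used, weakening unneeded
unrestricted: ✓, type-checks (C) and nothing is barred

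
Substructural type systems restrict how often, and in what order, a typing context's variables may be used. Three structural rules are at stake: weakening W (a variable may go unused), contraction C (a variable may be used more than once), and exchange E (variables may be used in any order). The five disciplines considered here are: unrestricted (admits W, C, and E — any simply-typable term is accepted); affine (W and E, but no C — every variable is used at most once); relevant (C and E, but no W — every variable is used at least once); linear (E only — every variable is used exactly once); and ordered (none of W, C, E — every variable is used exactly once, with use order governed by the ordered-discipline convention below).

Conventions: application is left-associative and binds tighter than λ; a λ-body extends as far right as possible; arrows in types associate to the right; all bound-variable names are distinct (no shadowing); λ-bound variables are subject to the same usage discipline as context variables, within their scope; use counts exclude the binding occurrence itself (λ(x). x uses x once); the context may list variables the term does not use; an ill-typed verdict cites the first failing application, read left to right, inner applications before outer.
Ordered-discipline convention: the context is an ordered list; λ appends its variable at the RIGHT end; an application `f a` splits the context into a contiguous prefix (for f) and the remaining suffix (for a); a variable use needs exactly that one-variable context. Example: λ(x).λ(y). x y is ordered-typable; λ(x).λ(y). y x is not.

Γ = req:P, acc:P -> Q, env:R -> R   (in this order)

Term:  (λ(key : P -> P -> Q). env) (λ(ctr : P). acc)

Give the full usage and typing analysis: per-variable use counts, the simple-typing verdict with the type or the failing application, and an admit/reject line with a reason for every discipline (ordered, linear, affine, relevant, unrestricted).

counts: req=0; acc=1; env=1; key (bound)=0; ctr (bound)=0
order of uses: env, acc
typing: ✓ — R -> R
ordered: ✗ — needs weakening: req, key, ctr unused
linear: ✗ — needs weakening: req, key, ctr unused
affine: ✓ — no duplicate uses among req, acc, env, key, ctr
relevant: ✗ — needs weakening: req, key, ctr unused
unrestricted: ✓ — type-checks (R -> R) and nothing is barred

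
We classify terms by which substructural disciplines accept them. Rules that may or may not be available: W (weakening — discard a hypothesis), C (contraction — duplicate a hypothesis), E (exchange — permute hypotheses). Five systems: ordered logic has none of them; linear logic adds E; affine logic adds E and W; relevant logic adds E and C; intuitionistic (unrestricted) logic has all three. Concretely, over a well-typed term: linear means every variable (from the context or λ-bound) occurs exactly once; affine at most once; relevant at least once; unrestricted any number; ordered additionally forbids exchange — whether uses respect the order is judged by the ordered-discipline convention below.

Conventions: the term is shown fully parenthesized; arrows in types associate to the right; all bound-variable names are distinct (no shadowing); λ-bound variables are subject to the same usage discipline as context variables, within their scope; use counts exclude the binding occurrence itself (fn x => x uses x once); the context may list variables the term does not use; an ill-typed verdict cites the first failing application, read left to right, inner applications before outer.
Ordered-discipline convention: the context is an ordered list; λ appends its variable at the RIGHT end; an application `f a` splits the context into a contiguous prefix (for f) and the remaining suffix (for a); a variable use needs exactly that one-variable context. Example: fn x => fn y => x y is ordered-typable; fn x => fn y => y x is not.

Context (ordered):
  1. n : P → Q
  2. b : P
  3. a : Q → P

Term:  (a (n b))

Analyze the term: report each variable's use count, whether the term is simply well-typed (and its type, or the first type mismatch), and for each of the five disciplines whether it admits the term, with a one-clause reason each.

usage: n=1; b=1; a=1
left-to-right use order: a, n, b
typing: the term checks, with type P
ordered ✗ (use order a, n, b needs exchange)
linear ✓ (n, b, a: one use apiece)
affine ✓ (at most one use each (n, b, a))
relevant ✓ (none of n, b, a goes unused)
unrestricted ✓ (well-typed at P; no restrictions here)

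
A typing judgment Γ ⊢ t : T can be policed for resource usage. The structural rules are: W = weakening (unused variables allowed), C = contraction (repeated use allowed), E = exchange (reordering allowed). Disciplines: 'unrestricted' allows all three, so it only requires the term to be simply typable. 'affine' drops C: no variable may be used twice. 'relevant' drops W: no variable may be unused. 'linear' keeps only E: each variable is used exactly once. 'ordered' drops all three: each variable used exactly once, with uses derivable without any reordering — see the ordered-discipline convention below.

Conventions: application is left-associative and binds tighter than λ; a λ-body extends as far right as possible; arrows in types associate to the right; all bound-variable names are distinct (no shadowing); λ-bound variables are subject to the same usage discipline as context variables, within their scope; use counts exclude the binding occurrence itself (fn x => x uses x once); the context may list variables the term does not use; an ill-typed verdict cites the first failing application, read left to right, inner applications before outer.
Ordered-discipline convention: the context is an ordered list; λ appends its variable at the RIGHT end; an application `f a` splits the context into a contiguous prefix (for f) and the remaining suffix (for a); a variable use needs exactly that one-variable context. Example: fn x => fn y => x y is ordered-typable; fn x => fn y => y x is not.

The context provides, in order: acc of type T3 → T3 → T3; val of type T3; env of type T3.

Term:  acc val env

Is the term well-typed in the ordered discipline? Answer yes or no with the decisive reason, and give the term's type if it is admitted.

yes — acc, val, env once each; derivable with no W/C/E; term : T3
variable uses: acc=1, val=1, env=1
use order (left to right): acc, val, env
typing: the term checks, with type T3
all disciplines: ordered ✓ | linear ✓ | affine ✓ | relevant ✓ | unrestricted ✓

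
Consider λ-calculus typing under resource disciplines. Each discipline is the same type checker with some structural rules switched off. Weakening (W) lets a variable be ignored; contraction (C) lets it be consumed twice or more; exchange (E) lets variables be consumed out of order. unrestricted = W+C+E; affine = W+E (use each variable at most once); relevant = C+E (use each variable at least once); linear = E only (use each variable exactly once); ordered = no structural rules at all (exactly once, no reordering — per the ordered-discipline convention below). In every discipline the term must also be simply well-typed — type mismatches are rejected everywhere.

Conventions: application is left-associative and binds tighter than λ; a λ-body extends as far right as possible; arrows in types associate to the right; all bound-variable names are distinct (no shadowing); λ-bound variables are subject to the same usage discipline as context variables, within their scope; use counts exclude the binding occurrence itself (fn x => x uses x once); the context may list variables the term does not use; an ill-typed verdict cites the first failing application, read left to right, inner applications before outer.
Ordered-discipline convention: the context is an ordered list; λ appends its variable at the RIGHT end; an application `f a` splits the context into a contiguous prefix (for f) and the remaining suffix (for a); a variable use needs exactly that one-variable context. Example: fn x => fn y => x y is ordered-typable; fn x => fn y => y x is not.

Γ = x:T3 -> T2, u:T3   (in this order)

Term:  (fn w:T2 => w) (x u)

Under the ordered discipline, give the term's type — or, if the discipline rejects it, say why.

term : T2
use counts: x: 1; u: 1; w [bound]: 1
uses in reading order: w, x, u
typing: the term checks, with type T2
all disciplines: ordered ✓ | linear ✓ | affine ✓ | relevant ✓ | unrestricted ✓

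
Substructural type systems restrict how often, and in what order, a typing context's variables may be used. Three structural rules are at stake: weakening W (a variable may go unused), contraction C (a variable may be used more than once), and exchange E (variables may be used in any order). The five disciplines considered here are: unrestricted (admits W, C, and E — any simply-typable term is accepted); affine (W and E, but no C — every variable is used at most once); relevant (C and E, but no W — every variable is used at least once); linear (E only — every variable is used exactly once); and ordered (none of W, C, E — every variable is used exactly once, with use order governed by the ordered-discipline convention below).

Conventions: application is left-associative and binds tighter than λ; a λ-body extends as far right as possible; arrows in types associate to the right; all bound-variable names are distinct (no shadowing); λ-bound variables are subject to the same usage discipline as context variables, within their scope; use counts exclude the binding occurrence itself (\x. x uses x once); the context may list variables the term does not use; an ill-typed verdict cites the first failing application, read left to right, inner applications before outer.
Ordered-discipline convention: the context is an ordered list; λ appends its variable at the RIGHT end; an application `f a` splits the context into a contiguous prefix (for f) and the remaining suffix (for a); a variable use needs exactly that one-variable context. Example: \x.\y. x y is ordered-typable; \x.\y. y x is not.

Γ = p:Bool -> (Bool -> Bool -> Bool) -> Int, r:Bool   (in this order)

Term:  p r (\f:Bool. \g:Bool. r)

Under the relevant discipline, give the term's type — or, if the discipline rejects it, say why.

not well-typed under relevant — needs weakening: f, g unused
use counts: p=1, r=2, f [bound]=0, g [bound]=0
uses in reading order: p, r, r
typing: the term checks, with type Int
all disciplines: ordered ✗; linear ✗; affine ✗; relevant ✗; unrestricted ✓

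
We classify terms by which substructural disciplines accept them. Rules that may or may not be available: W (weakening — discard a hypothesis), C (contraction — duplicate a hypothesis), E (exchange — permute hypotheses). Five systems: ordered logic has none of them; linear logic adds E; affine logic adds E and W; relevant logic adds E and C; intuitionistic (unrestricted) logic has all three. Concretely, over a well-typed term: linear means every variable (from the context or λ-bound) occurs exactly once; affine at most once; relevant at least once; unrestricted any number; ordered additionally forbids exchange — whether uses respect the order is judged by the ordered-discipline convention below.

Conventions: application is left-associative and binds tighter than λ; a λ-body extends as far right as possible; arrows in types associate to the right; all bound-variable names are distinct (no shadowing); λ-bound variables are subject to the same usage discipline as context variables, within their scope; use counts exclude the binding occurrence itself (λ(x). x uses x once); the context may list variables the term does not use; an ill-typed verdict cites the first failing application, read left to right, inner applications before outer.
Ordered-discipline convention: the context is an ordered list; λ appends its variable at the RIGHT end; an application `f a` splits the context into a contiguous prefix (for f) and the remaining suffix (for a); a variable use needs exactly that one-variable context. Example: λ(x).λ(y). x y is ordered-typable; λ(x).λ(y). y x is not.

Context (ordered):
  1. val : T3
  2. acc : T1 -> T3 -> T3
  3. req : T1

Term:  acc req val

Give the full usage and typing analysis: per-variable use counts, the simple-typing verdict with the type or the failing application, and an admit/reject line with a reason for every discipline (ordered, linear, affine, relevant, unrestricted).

usage: val ×1; acc ×1; req ×1
uses in reading order: acc, req, val
typing: ✓ — T3
ordered: ✗ — no contiguous prefix/suffix split fits acc, req, val
linear: ✓ — single use per variable (val, acc, req)
affine: ✓ — val, acc, req: no repeats, contraction unneeded
relevant: ✓ — none of val, acc, req goes unused
unrestricted: ✓ — typability at T3 is all that's needed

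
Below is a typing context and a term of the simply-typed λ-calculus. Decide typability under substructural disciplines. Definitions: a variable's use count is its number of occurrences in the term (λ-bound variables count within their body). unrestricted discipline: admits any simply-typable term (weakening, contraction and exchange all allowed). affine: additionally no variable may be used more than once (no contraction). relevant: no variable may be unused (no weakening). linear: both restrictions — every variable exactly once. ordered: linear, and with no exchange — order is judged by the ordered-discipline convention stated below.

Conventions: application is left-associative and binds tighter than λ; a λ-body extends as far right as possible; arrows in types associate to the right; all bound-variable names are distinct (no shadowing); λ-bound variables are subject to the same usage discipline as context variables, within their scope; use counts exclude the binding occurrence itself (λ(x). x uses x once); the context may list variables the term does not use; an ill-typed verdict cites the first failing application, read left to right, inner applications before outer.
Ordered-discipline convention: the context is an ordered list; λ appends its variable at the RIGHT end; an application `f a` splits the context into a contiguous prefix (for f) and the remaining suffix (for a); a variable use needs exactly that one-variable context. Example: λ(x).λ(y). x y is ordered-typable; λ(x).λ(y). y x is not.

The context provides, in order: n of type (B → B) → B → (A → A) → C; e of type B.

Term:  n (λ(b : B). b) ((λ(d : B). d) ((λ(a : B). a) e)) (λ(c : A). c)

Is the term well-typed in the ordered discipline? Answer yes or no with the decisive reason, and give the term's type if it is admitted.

yes — n, e, b, d, a, c once each; derivable with no W/C/E; term : C
use counts: n: 1×, e: 1×, b [bound]: 1×, d [bound]: 1×, a [bound]: 1×, c [bound]: 1×
order of uses: n, b, d, a, e, c
typing: the term checks, with type C
across the five disciplines: ordered ✓ | linear ✓ | affine ✓ | relevant ✓ | unrestricted ✓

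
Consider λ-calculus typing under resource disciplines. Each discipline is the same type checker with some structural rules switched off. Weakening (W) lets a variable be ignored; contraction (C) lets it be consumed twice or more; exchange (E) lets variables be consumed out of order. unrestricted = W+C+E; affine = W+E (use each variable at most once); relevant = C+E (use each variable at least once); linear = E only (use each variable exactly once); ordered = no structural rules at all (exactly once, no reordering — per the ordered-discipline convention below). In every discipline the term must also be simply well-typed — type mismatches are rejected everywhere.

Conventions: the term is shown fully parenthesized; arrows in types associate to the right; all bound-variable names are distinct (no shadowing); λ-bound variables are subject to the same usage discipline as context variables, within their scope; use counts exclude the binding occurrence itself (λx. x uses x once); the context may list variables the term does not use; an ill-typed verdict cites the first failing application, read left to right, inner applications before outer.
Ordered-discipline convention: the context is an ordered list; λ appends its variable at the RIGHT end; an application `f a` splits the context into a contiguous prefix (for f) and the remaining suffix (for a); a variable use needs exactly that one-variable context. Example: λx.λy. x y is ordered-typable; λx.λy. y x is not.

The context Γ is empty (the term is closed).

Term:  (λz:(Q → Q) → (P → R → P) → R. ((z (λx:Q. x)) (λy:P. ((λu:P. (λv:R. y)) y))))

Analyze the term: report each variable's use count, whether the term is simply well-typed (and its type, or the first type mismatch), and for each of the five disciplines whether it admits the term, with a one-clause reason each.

use counts: z (bound): 1; x (bound): 1; y (bound): 2; u (bound): 0; v (bound): 0
uses in reading order: z, x, y, y
typing: well-typed — term : ((Q → Q) → (P → R → P) → R) → R
ordered ✗ (y ×2 used more than once (contraction); u, v never used (weakening))
linear ✗ (y ×2 used more than once (contraction); u, v never used (weakening))
affine ✗ (y ×2 used more than once (contraction))
relevant ✗ (u, v never used (weakening))
unrestricted ✓ (type-checks (((Q → Q) → (P → R → P) → R) → R) and nothing is barred)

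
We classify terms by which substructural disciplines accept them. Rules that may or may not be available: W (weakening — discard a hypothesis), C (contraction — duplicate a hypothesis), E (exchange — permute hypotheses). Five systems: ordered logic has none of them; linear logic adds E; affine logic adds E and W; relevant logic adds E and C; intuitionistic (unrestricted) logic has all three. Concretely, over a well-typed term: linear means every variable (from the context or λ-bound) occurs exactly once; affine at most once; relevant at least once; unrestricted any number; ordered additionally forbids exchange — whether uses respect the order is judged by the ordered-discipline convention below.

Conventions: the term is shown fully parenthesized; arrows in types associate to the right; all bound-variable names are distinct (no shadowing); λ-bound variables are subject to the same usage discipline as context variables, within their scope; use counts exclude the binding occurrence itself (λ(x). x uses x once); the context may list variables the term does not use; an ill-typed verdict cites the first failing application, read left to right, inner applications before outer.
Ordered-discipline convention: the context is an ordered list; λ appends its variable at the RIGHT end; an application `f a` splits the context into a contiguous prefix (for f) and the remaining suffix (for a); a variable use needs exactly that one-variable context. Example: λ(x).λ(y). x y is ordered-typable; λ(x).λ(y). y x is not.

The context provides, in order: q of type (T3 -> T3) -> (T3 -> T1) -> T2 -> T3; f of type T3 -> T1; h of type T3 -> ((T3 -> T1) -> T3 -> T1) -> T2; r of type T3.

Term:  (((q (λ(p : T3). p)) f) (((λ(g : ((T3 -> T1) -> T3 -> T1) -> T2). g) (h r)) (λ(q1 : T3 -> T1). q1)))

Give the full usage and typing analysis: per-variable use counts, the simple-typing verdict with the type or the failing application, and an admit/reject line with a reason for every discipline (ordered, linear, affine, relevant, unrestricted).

use counts: q: 1; f: 1; h: 1; r: 1; p (λ-bound): 1; g (λ-bound): 1; q1 (λ-bound): 1
use order (left to right): q, p, f, g, h, r, q1
typing: ✓ — T3
ordered: ✓, q, f, h, r, p, g, q1 once each; derivable with no W/C/E
linear: ✓, each of q, f, h, r, p, g, q1 used exactly once
affine: ✓, q, f, h, r, p, g, q1: no repeats, contraction unneeded
relevant: ✓, q, f, h, r, p, g, q1: all used, weakening unneeded
unrestricted: ✓, type-checks (T3) and nothing is barred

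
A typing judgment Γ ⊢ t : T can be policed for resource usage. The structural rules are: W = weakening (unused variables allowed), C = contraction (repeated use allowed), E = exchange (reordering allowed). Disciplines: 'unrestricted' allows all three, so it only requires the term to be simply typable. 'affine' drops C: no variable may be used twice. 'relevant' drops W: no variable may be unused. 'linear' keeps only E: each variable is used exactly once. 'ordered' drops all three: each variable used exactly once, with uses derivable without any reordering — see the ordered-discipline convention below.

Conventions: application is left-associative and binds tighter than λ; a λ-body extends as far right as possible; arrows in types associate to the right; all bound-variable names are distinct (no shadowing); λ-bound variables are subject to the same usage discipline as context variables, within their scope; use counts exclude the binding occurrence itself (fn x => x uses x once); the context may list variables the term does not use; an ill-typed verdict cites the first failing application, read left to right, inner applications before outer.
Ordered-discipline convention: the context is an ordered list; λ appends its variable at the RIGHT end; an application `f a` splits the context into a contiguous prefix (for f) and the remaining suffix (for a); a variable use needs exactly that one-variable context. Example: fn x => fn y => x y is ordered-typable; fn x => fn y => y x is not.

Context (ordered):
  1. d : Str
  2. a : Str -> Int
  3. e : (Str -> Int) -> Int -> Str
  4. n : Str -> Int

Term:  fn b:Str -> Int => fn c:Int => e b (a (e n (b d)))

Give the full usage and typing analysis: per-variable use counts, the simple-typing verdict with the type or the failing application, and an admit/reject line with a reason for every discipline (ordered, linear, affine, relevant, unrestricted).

variable uses: d: 1×, a: 1×, e: 2×, n: 1×, b (λ-bound): 2×, c (λ-bound): 0×
use order (left to right): e, b, a, e, n, b, d
typing: ✓ — (Str -> Int) -> Int -> Str
ordered ✗ (needs contraction — e ×2, b ×2; unused: c — weakening required)
linear ✗ (needs contraction — e ×2, b ×2; unused: c — weakening required)
affine ✗ (needs contraction — e ×2, b ×2)
relevant ✗ (unused: c — weakening required)
unrestricted ✓ (well-typed at (Str -> Int) -> Int -> Str; no restrictions here)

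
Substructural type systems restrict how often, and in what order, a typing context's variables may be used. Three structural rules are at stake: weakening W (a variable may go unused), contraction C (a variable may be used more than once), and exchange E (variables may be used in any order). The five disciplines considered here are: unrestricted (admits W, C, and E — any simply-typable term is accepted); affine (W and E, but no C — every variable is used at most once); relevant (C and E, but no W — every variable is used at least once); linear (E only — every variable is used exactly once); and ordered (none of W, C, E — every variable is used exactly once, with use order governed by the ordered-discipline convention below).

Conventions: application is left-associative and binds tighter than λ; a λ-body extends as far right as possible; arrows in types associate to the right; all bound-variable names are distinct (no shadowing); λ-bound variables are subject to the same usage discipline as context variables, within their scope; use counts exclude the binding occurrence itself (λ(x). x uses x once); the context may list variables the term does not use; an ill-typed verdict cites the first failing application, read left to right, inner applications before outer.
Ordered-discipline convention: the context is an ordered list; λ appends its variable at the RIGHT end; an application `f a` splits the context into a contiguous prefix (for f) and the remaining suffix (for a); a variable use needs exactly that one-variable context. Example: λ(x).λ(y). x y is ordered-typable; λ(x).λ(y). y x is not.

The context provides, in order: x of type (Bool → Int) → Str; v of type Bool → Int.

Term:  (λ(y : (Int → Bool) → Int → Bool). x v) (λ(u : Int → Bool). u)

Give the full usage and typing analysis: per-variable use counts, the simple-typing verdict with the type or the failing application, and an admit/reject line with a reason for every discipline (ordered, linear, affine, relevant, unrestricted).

usage: x ×1; v ×1; y (bound) ×0; u (bound) ×1
left-to-right use order: x, v, u
typing: the term checks, with type Str
ordered ✗ (unused: y — weakening required)
linear ✗ (unused: y — weakening required)
affine ✓ (none of x, v, y, u used more than once)
relevant ✗ (unused: y — weakening required)
unrestricted ✓ (simply typable at Str; W, C, E all held)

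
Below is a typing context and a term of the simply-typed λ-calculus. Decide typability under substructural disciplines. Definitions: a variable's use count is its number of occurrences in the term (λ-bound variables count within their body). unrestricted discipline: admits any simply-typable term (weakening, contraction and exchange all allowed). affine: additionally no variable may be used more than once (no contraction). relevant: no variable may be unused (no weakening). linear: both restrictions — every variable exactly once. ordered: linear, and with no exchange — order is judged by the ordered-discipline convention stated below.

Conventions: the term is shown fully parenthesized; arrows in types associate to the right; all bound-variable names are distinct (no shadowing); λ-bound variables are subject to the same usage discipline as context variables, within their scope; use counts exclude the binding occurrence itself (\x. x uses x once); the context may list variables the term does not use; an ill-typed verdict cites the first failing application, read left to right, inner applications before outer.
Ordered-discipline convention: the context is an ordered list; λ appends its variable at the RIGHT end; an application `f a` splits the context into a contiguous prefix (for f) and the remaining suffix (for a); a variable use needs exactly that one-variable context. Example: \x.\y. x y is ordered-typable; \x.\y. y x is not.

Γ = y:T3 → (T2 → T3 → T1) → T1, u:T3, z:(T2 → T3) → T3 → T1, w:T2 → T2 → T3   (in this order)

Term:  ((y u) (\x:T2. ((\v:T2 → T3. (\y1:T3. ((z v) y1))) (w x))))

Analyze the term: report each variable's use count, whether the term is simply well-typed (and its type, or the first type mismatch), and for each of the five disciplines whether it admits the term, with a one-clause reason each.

usage: y ×1, u ×1, z ×1, w ×1, x (λ-bound) ×1, v (λ-bound) ×1, y1 (λ-bound) ×1
order of uses: y, u, z, v, y1, w, x
typing: the term checks, with type T1
ordered ✓ (y, u, z, w, x, v, y1 once each; derivable with no W/C/E)
linear ✓ (each of y, u, z, w, x, v, y1 used exactly once)
affine ✓ (y, u, z, w, x, v, y1: no repeats, contraction unneeded)
relevant ✓ (none of y, u, z, w, x, v, y1 goes unused)
unrestricted ✓ (typability at T1 is all that's needed)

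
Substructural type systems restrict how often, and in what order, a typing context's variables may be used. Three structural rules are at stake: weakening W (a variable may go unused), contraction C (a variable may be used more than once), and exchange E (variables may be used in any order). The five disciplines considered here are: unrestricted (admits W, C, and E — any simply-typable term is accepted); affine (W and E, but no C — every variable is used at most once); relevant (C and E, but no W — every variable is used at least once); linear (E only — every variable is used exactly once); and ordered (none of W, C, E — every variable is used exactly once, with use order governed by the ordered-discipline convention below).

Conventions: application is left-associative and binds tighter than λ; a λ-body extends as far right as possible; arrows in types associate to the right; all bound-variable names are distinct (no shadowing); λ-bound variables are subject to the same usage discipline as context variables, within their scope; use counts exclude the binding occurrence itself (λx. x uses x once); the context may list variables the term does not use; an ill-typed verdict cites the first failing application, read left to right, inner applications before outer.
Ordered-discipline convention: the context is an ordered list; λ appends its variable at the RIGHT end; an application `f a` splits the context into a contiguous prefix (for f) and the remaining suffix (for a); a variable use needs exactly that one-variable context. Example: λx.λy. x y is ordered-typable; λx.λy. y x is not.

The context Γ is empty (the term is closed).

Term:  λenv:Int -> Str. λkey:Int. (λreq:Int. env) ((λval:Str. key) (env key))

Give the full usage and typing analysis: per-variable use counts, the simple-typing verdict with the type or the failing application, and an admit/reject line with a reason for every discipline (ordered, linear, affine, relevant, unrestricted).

variable uses: env (bound) ×2; key (bound) ×2; req (bound) ×0; val (bound) ×0
order of uses: env, key, env, key
typing: the term checks, with type (Int -> Str) -> Int -> Int -> Str
ordered: ✗, env ×2, key ×2 used more than once (contraction); unused: req, val — weakening required
linear: ✗, env ×2, key ×2 used more than once (contraction); unused: req, val — weakening required
affine: ✗, env ×2, key ×2 used more than once (contraction)
relevant: ✗, unused: req, val — weakening required
unrestricted: ✓, well-typed at (Int -> Str) -> Int -> Int -> Str; no restrictions here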